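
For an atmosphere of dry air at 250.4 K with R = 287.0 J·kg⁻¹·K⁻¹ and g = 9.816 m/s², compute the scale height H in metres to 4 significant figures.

H ≈ 7321 m

The scale height of an isothermal atmosphere is H = RT/g.
H = 287.0 × 250.4 / 9.816 = 71865/9.816 = 7321.2 m.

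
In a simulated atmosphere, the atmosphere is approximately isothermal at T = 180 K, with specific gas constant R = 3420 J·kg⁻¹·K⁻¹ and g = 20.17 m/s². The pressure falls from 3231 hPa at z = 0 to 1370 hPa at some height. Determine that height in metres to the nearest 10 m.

z ≈ 26190 m

Scale height: H = RT/g = 3420 × 180 / 20.17 = 30521 m.
Invert the barometric formula: z = H ln(P₀/P).
P₀/P = 3231/1370 = 2.3584; ln(2.3584) = 0.85798.
z = 30521 × 0.85798 = 26186 m.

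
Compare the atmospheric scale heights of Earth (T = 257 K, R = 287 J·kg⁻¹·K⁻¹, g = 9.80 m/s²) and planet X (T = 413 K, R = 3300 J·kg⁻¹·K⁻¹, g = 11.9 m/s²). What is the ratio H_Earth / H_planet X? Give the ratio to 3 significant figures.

H_Earth/H_planet X ≈ 0.0657

H = RT/g for each body.
H_Earth = 287 × 257 / 9.80 = 7526.4 m.
H_planet X = 3300 × 413 / 11.9 = 114530 m.
H_Earth/H_planet X = 7526.4/114530 = 0.065716.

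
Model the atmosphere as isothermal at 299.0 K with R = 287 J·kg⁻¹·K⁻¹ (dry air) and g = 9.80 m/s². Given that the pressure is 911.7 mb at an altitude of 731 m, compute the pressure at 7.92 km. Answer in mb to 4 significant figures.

Scale height: H = RT/g = 287 × 299.0 / 9.80 = 8756.4 m.
Between two levels, P₂ = P₁ exp(−Δz/H) with Δz = z₂ − z₁.
Δz = 7920.0 − 731.00 = 7189.0 m; Δz/H = 7189.0/8756.4 = 0.82100.
P₂ = 911.7 × exp(−0.82100) = 911.7 × 0.43999 = 401.14 mb.

P ≈ 401.1 mb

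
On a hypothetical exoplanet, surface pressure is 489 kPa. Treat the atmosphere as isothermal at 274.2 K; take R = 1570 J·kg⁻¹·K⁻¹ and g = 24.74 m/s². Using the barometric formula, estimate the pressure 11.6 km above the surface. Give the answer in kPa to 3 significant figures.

Scale height: H = RT/g = 1570 × 274.2 / 24.74 = 17401 m.
Barometric formula: P = P₀ exp(−z/H).
z/H = 11600/17401 = 0.66663; exp(−0.66663) = 0.51344.
P = 489 × 0.51344 = 251.07 kPa.

P ≈ 251 kPa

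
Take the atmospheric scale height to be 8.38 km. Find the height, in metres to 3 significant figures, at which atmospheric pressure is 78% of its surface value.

z ≈ 2080 m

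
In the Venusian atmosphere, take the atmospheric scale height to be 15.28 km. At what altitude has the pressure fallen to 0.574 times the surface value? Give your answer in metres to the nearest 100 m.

z ≈ 8500 m

Set P/P₀ = exp(−z/H) = 0.574, so z = −H ln(0.574).
−ln(0.574) = 0.55513; z = 15280 × 0.55513 = 8482.4 m.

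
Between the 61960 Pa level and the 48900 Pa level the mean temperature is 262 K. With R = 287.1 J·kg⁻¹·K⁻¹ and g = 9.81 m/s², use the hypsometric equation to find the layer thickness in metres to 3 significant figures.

Δz ≈ 1820 m

Hypsometric equation: Δz = (R T̄/g) ln(P₁/P₂).
R T̄/g = 287.1 × 262 / 9.81 = 7667.7 m.
ln(61960/48900) = ln(1.2671) = 0.23673.
Δz = 7667.7 × 0.23673 = 1815.2 m.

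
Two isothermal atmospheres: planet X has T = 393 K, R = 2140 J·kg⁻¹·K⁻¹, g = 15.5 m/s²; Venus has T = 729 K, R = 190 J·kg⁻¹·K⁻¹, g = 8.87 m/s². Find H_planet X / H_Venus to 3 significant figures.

H_planet X/H_Venus ≈ 3.47

H = RT/g for each body.
H_planet X = 2140 × 393 / 15.5 = 54259 m.
H_Venus = 190 × 729 / 8.87 = 15616 m.
H_planet X/H_Venus = 54259/15616 = 3.4746.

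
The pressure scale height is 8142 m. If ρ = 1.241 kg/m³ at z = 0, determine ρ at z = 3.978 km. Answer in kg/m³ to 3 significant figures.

ρ ≈ 0.761 kg/m³

In an isothermal atmosphere, density decays like pressure: ρ = ρ₀ exp(−z/H).
z/H = 3978.0/8142.0 = 0.48858; exp(−0.48858) = 0.61350.
ρ = 1.241 × 0.61350 = 0.76135 kg/m³.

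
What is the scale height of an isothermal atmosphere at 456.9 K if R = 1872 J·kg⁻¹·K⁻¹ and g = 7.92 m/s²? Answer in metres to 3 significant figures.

H ≈ 108000 m

The scale height of an isothermal atmosphere is H = RT/g.
H = 1872 × 456.9 / 7.92 = 855320/7.92 = 107990 m.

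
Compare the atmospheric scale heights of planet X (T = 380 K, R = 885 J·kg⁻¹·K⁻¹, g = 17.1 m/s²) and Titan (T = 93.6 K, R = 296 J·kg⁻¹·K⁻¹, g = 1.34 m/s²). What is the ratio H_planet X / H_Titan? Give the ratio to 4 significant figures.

H_planet X/H_Titan ≈ 0.9512

H = RT/g for each body.
H_planet X = 885 × 380 / 17.1 = 19667 m.
H_Titan = 296 × 93.6 / 1.34 = 20676 m.
H_planet X/H_Titan = 19667/20676 = 0.95120.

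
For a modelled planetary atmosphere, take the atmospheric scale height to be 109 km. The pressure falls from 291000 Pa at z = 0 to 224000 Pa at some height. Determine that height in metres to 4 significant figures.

Invert the barometric formula: z = H ln(P₀/P).
P₀/P = 291000/224000 = 1.2991; ln(1.2991) = 0.26167.
z = 109000 × 0.26167 = 28522 m.

z ≈ 28520 m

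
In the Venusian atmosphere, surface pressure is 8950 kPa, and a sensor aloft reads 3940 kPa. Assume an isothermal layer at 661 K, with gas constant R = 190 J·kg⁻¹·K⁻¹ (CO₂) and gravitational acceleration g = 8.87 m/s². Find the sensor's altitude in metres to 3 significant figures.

z ≈ 11600 m

Scale height: H = RT/g = 190 × 661 / 8.87 = 14159 m.
Invert the barometric formula: z = H ln(P₀/P).
P₀/P = 8950/3940 = 2.2716; ln(2.2716) = 0.82048.
z = 14159 × 0.82048 = 11617 m.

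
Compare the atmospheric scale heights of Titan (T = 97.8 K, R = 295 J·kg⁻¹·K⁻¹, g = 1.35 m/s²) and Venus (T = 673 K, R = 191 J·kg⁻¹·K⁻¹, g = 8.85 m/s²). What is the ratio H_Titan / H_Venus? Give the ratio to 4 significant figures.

H = RT/g for each body.
H_Titan = 295 × 97.8 / 1.35 = 21371 m.
H_Venus = 191 × 673 / 8.85 = 14525 m.
H_Titan/H_Venus = 21371/14525 = 1.4713.

H_Titan/H_Venus ≈ 1.471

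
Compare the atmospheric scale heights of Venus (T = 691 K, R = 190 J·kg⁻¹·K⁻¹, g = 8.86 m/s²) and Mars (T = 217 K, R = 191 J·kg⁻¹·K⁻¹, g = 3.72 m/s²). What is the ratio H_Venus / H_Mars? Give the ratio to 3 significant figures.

H_Venus/H_Mars ≈ 1.33

H = RT/g for each body.
H_Venus = 190 × 691 / 8.86 = 14818 m.
H_Mars = 191 × 217 / 3.72 = 11142 m.
H_Venus/H_Mars = 14818/11142 = 1.3299.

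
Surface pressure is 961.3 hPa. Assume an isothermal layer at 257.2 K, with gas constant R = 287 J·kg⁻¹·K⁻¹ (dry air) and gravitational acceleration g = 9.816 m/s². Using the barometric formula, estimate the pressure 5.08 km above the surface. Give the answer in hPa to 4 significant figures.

Scale height: H = RT/g = 287 × 257.2 / 9.816 = 7520.0 m.
Barometric formula: P = P₀ exp(−z/H).
z/H = 5080.0/7520.0 = 0.67553; exp(−0.67553) = 0.50889.
P = 961.3 × 0.50889 = 489.20 hPa.

P ≈ 489.2 hPa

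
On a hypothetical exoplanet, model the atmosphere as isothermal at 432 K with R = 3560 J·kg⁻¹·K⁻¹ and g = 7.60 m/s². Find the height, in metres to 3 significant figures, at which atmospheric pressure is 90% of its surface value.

z ≈ 21300 m

Scale height: H = RT/g = 3560 × 432 / 7.60 = 202360 m.
Set P/P₀ = exp(−z/H) = 0.9, so z = −H ln(0.9).
−ln(0.9) = 0.10536; z = 202360 × 0.10536 = 21321 m.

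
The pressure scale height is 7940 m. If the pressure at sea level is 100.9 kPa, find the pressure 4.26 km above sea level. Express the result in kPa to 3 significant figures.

P ≈ 59.0 kPa

Barometric formula: P = P₀ exp(−z/H).
z/H = 4260.0/7940.0 = 0.53652; exp(−0.53652) = 0.58478.
P = 100.9 × 0.58478 = 59.004 kPa.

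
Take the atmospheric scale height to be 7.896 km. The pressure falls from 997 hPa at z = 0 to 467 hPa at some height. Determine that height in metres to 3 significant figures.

Invert the barometric formula: z = H ln(P₀/P).
P₀/P = 997/467 = 2.1349; ln(2.1349) = 0.75842.
z = 7896.0 × 0.75842 = 5988.5 m.

z ≈ 5990 m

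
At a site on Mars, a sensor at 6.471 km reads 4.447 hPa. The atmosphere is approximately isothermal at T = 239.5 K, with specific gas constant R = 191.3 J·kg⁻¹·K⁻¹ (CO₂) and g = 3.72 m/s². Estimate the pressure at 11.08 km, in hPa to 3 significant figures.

P ≈ 3.06 hPa

Scale height: H = RT/g = 191.3 × 239.5 / 3.72 = 12316 m.
Between two levels, P₂ = P₁ exp(−Δz/H) with Δz = z₂ − z₁.
Δz = 11080 − 6471.0 = 4609.0 m; Δz/H = 4609.0/12316 = 0.37423.
P₂ = 4.447 × exp(−0.37423) = 4.447 × 0.68782 = 3.0587 hPa.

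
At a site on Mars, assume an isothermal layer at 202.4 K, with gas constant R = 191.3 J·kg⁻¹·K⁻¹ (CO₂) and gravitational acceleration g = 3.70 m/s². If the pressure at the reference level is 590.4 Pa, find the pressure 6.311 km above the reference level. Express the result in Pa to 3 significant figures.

Scale height: H = RT/g = 191.3 × 202.4 / 3.70 = 10465 m.
Barometric formula: P = P₀ exp(−z/H).
z/H = 6311.0/10465 = 0.60306; exp(−0.60306) = 0.54713.
P = 590.4 × 0.54713 = 323.03 Pa.

P ≈ 323 Pa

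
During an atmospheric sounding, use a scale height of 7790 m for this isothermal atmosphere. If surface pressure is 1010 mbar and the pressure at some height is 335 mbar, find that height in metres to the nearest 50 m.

z ≈ 8600 m

Invert the barometric formula: z = H ln(P₀/P).
P₀/P = 1010/335 = 3.0149; ln(3.0149) = 1.1036.
z = 7790.0 × 1.1036 = 8597.0 m.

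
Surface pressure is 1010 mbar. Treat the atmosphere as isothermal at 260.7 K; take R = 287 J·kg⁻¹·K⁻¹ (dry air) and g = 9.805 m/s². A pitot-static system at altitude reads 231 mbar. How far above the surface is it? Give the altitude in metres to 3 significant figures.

z ≈ 11300 m

Scale height: H = RT/g = 287 × 260.7 / 9.805 = 7630.9 m.
Invert the barometric formula: z = H ln(P₀/P).
P₀/P = 1010/231 = 4.3723; ln(4.3723) = 1.4753.
z = 7630.9 × 1.4753 = 11258 m.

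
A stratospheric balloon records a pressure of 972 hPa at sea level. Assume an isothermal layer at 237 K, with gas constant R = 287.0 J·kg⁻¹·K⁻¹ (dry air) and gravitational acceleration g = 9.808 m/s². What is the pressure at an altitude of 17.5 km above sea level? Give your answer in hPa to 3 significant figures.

P ≈ 77.9 hPa

Scale height: H = RT/g = 287.0 × 237 / 9.808 = 6935.1 m.
Barometric formula: P = P₀ exp(−z/H).
z/H = 17500/6935.1 = 2.5234; exp(−2.5234) = 0.080187.
P = 972 × 0.080187 = 77.942 hPa.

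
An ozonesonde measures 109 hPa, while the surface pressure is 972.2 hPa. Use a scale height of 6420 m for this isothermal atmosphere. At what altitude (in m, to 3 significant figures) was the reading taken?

z ≈ 14000 m

Invert the barometric formula: z = H ln(P₀/P).
P₀/P = 972.2/109 = 8.9193; ln(8.9193) = 2.1882.
z = 6420.0 × 2.1882 = 14048 m.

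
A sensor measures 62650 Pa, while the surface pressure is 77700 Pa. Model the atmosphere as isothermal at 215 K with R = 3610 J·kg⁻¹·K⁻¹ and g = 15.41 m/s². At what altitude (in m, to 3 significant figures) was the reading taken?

Scale height: H = RT/g = 3610 × 215 / 15.41 = 50367 m.
Invert the barometric formula: z = H ln(P₀/P).
P₀/P = 77700/62650 = 1.2402; ln(1.2402) = 0.21527.
z = 50367 × 0.21527 = 10843 m.

z ≈ 10800 m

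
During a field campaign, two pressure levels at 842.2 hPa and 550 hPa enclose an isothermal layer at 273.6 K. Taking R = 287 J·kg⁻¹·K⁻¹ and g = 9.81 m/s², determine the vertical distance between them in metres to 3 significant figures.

Hypsometric equation: Δz = (R T̄/g) ln(P₁/P₂).
R T̄/g = 287 × 273.6 / 9.81 = 8004.4 m.
ln(842.2/550) = ln(1.5313) = 0.42612.
Δz = 8004.4 × 0.42612 = 3410.8 m.

Δz ≈ 3410 m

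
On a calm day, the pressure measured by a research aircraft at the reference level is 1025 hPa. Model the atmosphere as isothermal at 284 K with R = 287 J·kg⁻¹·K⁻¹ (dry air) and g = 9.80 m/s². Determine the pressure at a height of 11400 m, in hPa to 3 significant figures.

Scale height: H = RT/g = 287 × 284 / 9.80 = 8317.1 m.
Barometric formula: P = P₀ exp(−z/H).
z/H = 11400/8317.1 = 1.3707; exp(−1.3707) = 0.25393.
P = 1025 × 0.25393 = 260.28 hPa.

P ≈ 260 hPa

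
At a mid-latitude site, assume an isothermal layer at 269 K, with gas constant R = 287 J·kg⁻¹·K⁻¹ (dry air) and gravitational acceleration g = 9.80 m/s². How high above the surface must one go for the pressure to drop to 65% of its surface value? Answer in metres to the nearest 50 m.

z ≈ 3400 m

Scale height: H = RT/g = 287 × 269 / 9.80 = 7877.9 m.
Set P/P₀ = exp(−z/H) = 0.65, so z = −H ln(0.65).
−ln(0.65) = 0.43078; z = 7877.9 × 0.43078 = 3393.6 m.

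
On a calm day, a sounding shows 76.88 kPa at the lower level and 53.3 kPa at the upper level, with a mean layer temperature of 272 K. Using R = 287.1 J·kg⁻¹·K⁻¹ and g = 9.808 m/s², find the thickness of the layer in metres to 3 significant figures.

Δz ≈ 2920 m

Hypsometric equation: Δz = (R T̄/g) ln(P₁/P₂).
R T̄/g = 287.1 × 272 / 9.808 = 7962.0 m.
ln(76.88/53.3) = ln(1.4424) = 0.36631.
Δz = 7962.0 × 0.36631 = 2916.6 m.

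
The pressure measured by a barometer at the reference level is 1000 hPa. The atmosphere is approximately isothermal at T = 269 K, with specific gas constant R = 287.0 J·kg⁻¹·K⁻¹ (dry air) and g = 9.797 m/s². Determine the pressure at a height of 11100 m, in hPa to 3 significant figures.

P ≈ 244 hPa

Scale height: H = RT/g = 287.0 × 269 / 9.797 = 7880.3 m.
Barometric formula: P = P₀ exp(−z/H).
z/H = 11100/7880.3 = 1.4086; exp(−1.4086) = 0.24449.
P = 1000 × 0.24449 = 244.49 hPa.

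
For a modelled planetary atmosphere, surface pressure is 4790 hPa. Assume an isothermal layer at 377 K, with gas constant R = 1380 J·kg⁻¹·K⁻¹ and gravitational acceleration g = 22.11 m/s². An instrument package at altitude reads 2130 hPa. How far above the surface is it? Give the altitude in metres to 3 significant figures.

z ≈ 19100 m

Scale height: H = RT/g = 1380 × 377 / 22.11 = 23531 m.
Invert the barometric formula: z = H ln(P₀/P).
P₀/P = 4790/2130 = 2.2488; ln(2.2488) = 0.81040.
z = 23531 × 0.81040 = 19070 m.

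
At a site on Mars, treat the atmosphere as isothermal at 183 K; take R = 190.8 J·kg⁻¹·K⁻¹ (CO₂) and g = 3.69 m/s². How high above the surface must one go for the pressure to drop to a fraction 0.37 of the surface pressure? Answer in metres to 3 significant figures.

Scale height: H = RT/g = 190.8 × 183 / 3.69 = 9462.4 m.
Set P/P₀ = exp(−z/H) = 0.37, so z = −H ln(0.37).
−ln(0.37) = 0.99425; z = 9462.4 × 0.99425 = 9408.0 m.

z ≈ 9410 m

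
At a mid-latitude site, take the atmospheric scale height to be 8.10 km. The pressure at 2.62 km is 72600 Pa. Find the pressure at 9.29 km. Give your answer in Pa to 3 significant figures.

P ≈ 31900 Pa

Between two levels, P₂ = P₁ exp(−Δz/H) with Δz = z₂ − z₁.
Δz = 9290.0 − 2620.0 = 6670.0 m; Δz/H = 6670.0/8100.0 = 0.82346.
P₂ = 72600 × exp(−0.82346) = 72600 × 0.43891 = 31865 Pa.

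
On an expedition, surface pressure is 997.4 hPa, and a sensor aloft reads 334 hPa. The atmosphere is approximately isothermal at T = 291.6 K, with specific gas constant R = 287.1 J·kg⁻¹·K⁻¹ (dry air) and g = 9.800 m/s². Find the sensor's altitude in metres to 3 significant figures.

Scale height: H = RT/g = 287.1 × 291.6 / 9.800 = 8542.7 m.
Invert the barometric formula: z = H ln(P₀/P).
P₀/P = 997.4/334 = 2.9862; ln(2.9862) = 1.0940.
z = 8542.7 × 1.0940 = 9345.7 m.

z ≈ 9350 m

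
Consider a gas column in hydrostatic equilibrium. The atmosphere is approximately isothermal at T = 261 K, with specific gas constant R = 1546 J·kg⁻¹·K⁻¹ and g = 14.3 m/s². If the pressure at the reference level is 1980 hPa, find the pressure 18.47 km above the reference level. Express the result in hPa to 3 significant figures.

Scale height: H = RT/g = 1546 × 261 / 14.3 = 28217 m.
Barometric formula: P = P₀ exp(−z/H).
z/H = 18470/28217 = 0.65457; exp(−0.65457) = 0.51967.
P = 1980 × 0.51967 = 1028.9 hPa.

P ≈ 1030 hPa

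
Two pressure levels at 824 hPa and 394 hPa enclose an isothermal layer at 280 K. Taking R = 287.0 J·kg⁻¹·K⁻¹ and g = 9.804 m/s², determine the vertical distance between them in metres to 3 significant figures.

Δz ≈ 6050 m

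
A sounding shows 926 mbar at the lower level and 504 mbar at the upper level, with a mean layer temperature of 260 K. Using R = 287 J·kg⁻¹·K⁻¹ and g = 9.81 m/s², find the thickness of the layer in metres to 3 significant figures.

Δz ≈ 4630 m

Hypsometric equation: Δz = (R T̄/g) ln(P₁/P₂).
R T̄/g = 287 × 260 / 9.81 = 7606.5 m.
ln(926/504) = ln(1.8373) = 0.60830.
Δz = 7606.5 × 0.60830 = 4627.0 m.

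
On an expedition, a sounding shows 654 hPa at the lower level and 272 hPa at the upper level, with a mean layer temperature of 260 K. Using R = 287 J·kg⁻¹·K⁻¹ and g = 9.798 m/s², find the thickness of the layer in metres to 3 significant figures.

Δz ≈ 6680 m

Hypsometric equation: Δz = (R T̄/g) ln(P₁/P₂).
R T̄/g = 287 × 260 / 9.798 = 7615.8 m.
ln(654/272) = ln(2.4044) = 0.87730.
Δz = 7615.8 × 0.87730 = 6681.3 m.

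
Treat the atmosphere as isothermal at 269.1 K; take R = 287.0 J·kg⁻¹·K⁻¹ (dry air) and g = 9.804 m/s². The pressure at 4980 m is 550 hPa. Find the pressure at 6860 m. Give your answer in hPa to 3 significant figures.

P ≈ 433 hPa

Scale height: H = RT/g = 287.0 × 269.1 / 9.804 = 7877.6 m.
Between two levels, P₂ = P₁ exp(−Δz/H) with Δz = z₂ − z₁.
Δz = 6860.0 − 4980.0 = 1880.0 m; Δz/H = 1880.0/7877.6 = 0.23865.
P₂ = 550 × exp(−0.23865) = 550 × 0.78769 = 433.23 hPa.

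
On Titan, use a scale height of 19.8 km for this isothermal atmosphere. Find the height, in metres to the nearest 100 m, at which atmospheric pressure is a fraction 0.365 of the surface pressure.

z ≈ 20000 m

Set P/P₀ = exp(−z/H) = 0.365, so z = −H ln(0.365).
−ln(0.365) = 1.0079; z = 19800 × 1.0079 = 19956 m.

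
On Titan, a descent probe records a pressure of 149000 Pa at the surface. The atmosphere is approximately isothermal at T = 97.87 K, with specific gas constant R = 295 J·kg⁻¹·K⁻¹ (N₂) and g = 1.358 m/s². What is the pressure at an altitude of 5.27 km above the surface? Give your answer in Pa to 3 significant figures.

Scale height: H = RT/g = 295 × 97.87 / 1.358 = 21260 m.
Barometric formula: P = P₀ exp(−z/H).
z/H = 5270.0/21260 = 0.24788; exp(−0.24788) = 0.78045.
P = 149000 × 0.78045 = 116290 Pa.

P ≈ 116000 Pa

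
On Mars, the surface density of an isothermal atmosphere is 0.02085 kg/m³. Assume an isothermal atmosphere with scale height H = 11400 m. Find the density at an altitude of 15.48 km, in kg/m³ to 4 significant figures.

In an isothermal atmosphere, density decays like pressure: ρ = ρ₀ exp(−z/H).
z/H = 15480/11400 = 1.3579; exp(−1.3579) = 0.25720.
ρ = 0.02085 × 0.25720 = 0.0053626 kg/m³.

ρ ≈ 0.005363 kg/m³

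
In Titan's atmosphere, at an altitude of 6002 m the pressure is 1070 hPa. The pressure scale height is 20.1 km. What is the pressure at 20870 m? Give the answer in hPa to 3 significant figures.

Between two levels, P₂ = P₁ exp(−Δz/H) with Δz = z₂ − z₁.
Δz = 20870 − 6002.0 = 14868 m; Δz/H = 14868/20100 = 0.73970.
P₂ = 1070 × exp(−0.73970) = 1070 × 0.47726 = 510.67 hPa.

P ≈ 511 hPa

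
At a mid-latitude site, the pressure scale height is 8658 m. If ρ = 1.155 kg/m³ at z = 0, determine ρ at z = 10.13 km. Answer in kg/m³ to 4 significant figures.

In an isothermal atmosphere, density decays like pressure: ρ = ρ₀ exp(−z/H).
z/H = 10130/8658.0 = 1.1700; exp(−1.1700) = 0.31037.
ρ = 1.155 × 0.31037 = 0.35848 kg/m³.

ρ ≈ 0.3585 kg/m³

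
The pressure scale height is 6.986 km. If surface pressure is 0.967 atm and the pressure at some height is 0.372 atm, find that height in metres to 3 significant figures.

Invert the barometric formula: z = H ln(P₀/P).
P₀/P = 0.967/0.372 = 2.5995; ln(2.5995) = 0.95532.
z = 6986.0 × 0.95532 = 6673.9 m.

z ≈ 6670 m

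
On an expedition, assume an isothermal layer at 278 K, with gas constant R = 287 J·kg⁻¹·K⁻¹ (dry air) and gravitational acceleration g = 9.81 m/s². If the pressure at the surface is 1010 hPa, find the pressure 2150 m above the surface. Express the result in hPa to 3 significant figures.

P ≈ 775 hPa

Scale height: H = RT/g = 287 × 278 / 9.81 = 8133.1 m.
Barometric formula: P = P₀ exp(−z/H).
z/H = 2150.0/8133.1 = 0.26435; exp(−0.26435) = 0.76770.
P = 1010 × 0.76770 = 775.38 hPa.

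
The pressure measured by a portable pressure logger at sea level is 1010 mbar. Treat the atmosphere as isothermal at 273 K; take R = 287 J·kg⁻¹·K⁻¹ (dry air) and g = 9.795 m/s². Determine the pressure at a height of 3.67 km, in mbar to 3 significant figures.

P ≈ 638 mbar

Scale height: H = RT/g = 287 × 273 / 9.795 = 7999.1 m.
Barometric formula: P = P₀ exp(−z/H).
z/H = 3670.0/7999.1 = 0.45880; exp(−0.45880) = 0.63204.
P = 1010 × 0.63204 = 638.36 mbar.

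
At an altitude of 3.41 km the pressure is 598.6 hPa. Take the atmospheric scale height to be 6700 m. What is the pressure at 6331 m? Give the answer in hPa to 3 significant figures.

P ≈ 387 hPa

Between two levels, P₂ = P₁ exp(−Δz/H) with Δz = z₂ − z₁.
Δz = 6331.0 − 3410.0 = 2921.0 m; Δz/H = 2921.0/6700.0 = 0.43597.
P₂ = 598.6 × exp(−0.43597) = 598.6 × 0.64664 = 387.08 hPa.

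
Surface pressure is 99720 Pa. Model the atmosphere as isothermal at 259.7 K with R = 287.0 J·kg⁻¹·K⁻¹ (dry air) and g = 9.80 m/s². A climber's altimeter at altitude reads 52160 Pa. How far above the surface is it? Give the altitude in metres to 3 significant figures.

z ≈ 4930 m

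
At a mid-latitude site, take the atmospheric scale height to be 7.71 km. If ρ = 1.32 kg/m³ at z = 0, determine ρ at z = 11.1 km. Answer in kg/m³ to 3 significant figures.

In an isothermal atmosphere, density decays like pressure: ρ = ρ₀ exp(−z/H).
z/H = 11100/7710.0 = 1.4397; exp(−1.4397) = 0.23700.
ρ = 1.32 × 0.23700 = 0.31284 kg/m³.

ρ ≈ 0.313 kg/m³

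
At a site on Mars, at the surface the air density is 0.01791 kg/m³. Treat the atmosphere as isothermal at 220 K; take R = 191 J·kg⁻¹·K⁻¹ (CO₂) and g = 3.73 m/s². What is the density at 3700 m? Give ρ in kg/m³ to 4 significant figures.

Scale height: H = RT/g = 191 × 220 / 3.73 = 11265 m.
In an isothermal atmosphere, density decays like pressure: ρ = ρ₀ exp(−z/H).
z/H = 3700.0/11265 = 0.32845; exp(−0.32845) = 0.72004.
ρ = 0.01791 × 0.72004 = 0.012896 kg/m³.

ρ ≈ 0.01290 kg/m³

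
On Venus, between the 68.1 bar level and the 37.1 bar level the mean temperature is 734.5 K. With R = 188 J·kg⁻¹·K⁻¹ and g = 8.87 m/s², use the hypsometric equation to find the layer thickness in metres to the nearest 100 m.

Hypsometric equation: Δz = (R T̄/g) ln(P₁/P₂).
R T̄/g = 188 × 734.5 / 8.87 = 15568 m.
ln(68.1/37.1) = ln(1.8356) = 0.60737.
Δz = 15568 × 0.60737 = 9455.5 m.

Δz ≈ 9500 m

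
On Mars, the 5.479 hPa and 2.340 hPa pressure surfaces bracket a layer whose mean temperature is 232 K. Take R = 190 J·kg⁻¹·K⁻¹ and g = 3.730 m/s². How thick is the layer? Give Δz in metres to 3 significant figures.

Δz ≈ 10100 m

Hypsometric equation: Δz = (R T̄/g) ln(P₁/P₂).
R T̄/g = 190 × 232 / 3.730 = 11818 m.
ln(5.479/2.340) = ln(2.3415) = 0.85079.
Δz = 11818 × 0.85079 = 10055 m.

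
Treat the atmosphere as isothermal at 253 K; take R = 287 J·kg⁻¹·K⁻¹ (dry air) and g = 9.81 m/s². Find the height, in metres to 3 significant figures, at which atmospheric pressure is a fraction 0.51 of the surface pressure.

z ≈ 4980 m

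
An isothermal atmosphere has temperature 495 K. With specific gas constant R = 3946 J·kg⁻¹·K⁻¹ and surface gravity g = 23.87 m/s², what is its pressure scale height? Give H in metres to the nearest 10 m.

H ≈ 81830 m

The scale height of an isothermal atmosphere is H = RT/g.
H = 3946 × 495 / 23.87 = 1953300/23.87 = 81831 m.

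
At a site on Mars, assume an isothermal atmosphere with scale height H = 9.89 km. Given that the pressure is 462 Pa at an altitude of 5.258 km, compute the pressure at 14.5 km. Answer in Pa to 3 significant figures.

Between two levels, P₂ = P₁ exp(−Δz/H) with Δz = z₂ − z₁.
Δz = 14500 − 5258.0 = 9242.0 m; Δz/H = 9242.0/9890.0 = 0.93448.
P₂ = 462 × exp(−0.93448) = 462 × 0.39279 = 181.47 Pa.

P ≈ 181 Pa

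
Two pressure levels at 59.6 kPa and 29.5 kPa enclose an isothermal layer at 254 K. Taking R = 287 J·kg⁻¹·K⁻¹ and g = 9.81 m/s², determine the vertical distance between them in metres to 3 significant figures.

Δz ≈ 5230 m

Hypsometric equation: Δz = (R T̄/g) ln(P₁/P₂).
R T̄/g = 287 × 254 / 9.81 = 7431.0 m.
ln(59.6/29.5) = ln(2.0203) = 0.70325.
Δz = 7431.0 × 0.70325 = 5225.9 m.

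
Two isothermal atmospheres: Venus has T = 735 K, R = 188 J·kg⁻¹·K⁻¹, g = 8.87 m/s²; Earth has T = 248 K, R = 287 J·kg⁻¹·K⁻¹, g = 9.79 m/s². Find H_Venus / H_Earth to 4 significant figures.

H_Venus/H_Earth ≈ 2.143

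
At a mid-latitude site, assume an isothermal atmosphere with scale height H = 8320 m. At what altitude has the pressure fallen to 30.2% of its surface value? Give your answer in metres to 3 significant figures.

Set P/P₀ = exp(−z/H) = 0.302, so z = −H ln(0.302).
−ln(0.302) = 1.1973; z = 8320.0 × 1.1973 = 9961.5 m.

z ≈ 9960 m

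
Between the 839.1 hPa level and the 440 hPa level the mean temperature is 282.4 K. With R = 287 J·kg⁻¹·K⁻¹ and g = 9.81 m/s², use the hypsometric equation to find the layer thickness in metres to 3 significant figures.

Δz ≈ 5330 m

Hypsometric equation: Δz = (R T̄/g) ln(P₁/P₂).
R T̄/g = 287 × 282.4 / 9.81 = 8261.9 m.
ln(839.1/440) = ln(1.9070) = 0.64553.
Δz = 8261.9 × 0.64553 = 5333.3 m.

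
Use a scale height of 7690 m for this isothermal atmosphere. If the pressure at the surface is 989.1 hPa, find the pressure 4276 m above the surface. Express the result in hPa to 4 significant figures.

Barometric formula: P = P₀ exp(−z/H).
z/H = 4276.0/7690.0 = 0.55605; exp(−0.55605) = 0.57347.
P = 989.1 × 0.57347 = 567.22 hPa.

P ≈ 567.2 hPa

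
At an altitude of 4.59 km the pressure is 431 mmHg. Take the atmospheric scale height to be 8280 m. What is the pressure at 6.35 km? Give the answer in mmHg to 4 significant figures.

Between two levels, P₂ = P₁ exp(−Δz/H) with Δz = z₂ − z₁.
Δz = 6350.0 − 4590.0 = 1760.0 m; Δz/H = 1760.0/8280.0 = 0.21256.
P₂ = 431 × exp(−0.21256) = 431 × 0.80851 = 348.47 mmHg.

P ≈ 348.5 mmHg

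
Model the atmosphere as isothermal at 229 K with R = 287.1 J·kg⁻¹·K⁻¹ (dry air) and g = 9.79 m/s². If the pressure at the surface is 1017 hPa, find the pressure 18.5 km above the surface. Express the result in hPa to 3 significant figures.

Scale height: H = RT/g = 287.1 × 229 / 9.79 = 6715.6 m.
Barometric formula: P = P₀ exp(−z/H).
z/H = 18500/6715.6 = 2.7548; exp(−2.7548) = 0.063622.
P = 1017 × 0.063622 = 64.704 hPa.

P ≈ 64.7 hPa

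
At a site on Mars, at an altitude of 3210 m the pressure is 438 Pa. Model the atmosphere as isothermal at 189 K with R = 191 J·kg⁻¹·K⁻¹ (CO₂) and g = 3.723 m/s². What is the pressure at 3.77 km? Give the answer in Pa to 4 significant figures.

P ≈ 413.4 Pa

Scale height: H = RT/g = 191 × 189 / 3.723 = 9696.2 m.
Between two levels, P₂ = P₁ exp(−Δz/H) with Δz = z₂ − z₁.
Δz = 3770.0 − 3210.0 = 560.00 m; Δz/H = 560.00/9696.2 = 0.057755.
P₂ = 438 × exp(−0.057755) = 438 × 0.94388 = 413.42 Pa.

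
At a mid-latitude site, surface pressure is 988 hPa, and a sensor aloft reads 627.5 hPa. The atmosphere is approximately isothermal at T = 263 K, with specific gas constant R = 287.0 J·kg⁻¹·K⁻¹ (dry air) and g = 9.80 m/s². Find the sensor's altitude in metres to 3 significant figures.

z ≈ 3500 m

Scale height: H = RT/g = 287.0 × 263 / 9.80 = 7702.1 m.
Invert the barometric formula: z = H ln(P₀/P).
P₀/P = 988/627.5 = 1.5745; ln(1.5745) = 0.45394.
z = 7702.1 × 0.45394 = 3496.3 m.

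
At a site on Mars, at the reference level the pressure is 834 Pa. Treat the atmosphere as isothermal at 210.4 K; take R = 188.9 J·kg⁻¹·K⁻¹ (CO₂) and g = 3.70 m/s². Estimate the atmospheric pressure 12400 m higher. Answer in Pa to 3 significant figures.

P ≈ 263 Pa

Scale height: H = RT/g = 188.9 × 210.4 / 3.70 = 10742 m.
Barometric formula: P = P₀ exp(−z/H).
z/H = 12400/10742 = 1.1543; exp(−1.1543) = 0.31528.
P = 834 × 0.31528 = 262.94 Pa.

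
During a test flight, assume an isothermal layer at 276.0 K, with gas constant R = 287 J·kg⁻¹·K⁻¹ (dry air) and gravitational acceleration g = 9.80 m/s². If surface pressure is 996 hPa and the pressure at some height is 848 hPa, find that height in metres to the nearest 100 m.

z ≈ 1300 m

Scale height: H = RT/g = 287 × 276.0 / 9.80 = 8082.9 m.
Invert the barometric formula: z = H ln(P₀/P).
P₀/P = 996/848 = 1.1745; ln(1.1745) = 0.16084.
z = 8082.9 × 0.16084 = 1300.1 m.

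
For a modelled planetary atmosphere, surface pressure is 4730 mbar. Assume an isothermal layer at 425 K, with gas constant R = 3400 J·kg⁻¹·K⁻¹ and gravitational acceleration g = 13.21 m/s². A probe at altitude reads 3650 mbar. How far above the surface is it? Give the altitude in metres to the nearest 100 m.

Scale height: H = RT/g = 3400 × 425 / 13.21 = 109390 m.
Invert the barometric formula: z = H ln(P₀/P).
P₀/P = 4730/3650 = 1.2959; ln(1.2959) = 0.25921.
z = 109390 × 0.25921 = 28355 m.

z ≈ 28400 m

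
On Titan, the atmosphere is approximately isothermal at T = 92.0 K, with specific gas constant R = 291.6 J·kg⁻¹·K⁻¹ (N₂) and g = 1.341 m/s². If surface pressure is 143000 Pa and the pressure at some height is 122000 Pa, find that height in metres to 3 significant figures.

z ≈ 3180 m

Scale height: H = RT/g = 291.6 × 92.0 / 1.341 = 20005 m.
Invert the barometric formula: z = H ln(P₀/P).
P₀/P = 143000/122000 = 1.1721; ln(1.1721) = 0.15880.
z = 20005 × 0.15880 = 3176.8 m.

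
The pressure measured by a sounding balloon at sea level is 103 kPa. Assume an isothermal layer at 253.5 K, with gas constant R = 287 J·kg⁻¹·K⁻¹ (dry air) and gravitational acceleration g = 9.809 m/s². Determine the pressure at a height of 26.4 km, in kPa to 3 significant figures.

P ≈ 2.93 kPa

Scale height: H = RT/g = 287 × 253.5 / 9.809 = 7417.1 m.
Barometric formula: P = P₀ exp(−z/H).
z/H = 26400/7417.1 = 3.5593; exp(−3.5593) = 0.028459.
P = 103 × 0.028459 = 2.9313 kPa.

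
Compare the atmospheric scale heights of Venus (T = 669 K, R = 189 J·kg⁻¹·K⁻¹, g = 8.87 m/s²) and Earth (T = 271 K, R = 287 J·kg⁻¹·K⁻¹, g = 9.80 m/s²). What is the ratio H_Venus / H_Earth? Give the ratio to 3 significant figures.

H_Venus/H_Earth ≈ 1.80

H = RT/g for each body.
H_Venus = 189 × 669 / 8.87 = 14255 m.
H_Earth = 287 × 271 / 9.80 = 7936.4 m.
H_Venus/H_Earth = 14255/7936.4 = 1.7962.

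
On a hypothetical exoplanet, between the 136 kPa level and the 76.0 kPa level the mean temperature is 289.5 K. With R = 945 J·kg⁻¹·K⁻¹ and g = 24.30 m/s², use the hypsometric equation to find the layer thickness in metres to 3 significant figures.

Δz ≈ 6550 m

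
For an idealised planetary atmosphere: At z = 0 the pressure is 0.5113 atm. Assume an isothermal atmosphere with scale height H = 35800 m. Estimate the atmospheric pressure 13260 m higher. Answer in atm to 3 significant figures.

P ≈ 0.353 atm

Barometric formula: P = P₀ exp(−z/H).
z/H = 13260/35800 = 0.37039; exp(−0.37039) = 0.69046.
P = 0.5113 × 0.69046 = 0.35303 atm.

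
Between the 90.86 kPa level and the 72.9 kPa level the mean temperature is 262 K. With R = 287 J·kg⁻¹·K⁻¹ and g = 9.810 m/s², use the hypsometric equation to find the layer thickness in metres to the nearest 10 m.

Δz ≈ 1690 m

Hypsometric equation: Δz = (R T̄/g) ln(P₁/P₂).
R T̄/g = 287 × 262 / 9.810 = 7665.0 m.
ln(90.86/72.9) = ln(1.2464) = 0.22026.
Δz = 7665.0 × 0.22026 = 1688.3 m.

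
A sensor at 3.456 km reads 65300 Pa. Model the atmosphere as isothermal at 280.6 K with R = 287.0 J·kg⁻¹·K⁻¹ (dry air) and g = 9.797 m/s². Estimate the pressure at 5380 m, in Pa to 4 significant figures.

Scale height: H = RT/g = 287.0 × 280.6 / 9.797 = 8220.1 m.
Between two levels, P₂ = P₁ exp(−Δz/H) with Δz = z₂ − z₁.
Δz = 5380.0 − 3456.0 = 1924.0 m; Δz/H = 1924.0/8220.1 = 0.23406.
P₂ = 65300 × exp(−0.23406) = 65300 × 0.79131 = 51673 Pa.

P ≈ 51670 Pa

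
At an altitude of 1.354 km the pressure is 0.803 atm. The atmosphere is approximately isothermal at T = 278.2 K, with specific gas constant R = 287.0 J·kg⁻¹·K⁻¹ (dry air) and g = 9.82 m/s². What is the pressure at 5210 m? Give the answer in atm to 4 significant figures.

P ≈ 0.4997 atm

Scale height: H = RT/g = 287.0 × 278.2 / 9.82 = 8130.7 m.
Between two levels, P₂ = P₁ exp(−Δz/H) with Δz = z₂ − z₁.
Δz = 5210.0 − 1354.0 = 3856.0 m; Δz/H = 3856.0/8130.7 = 0.47425.
P₂ = 0.803 × exp(−0.47425) = 0.803 × 0.62235 = 0.49975 atm.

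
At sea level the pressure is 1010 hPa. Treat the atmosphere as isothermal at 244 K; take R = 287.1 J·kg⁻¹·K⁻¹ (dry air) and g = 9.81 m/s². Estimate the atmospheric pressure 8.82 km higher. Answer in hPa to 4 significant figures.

P ≈ 293.7 hPa

Scale height: H = RT/g = 287.1 × 244 / 9.81 = 7140.9 m.
Barometric formula: P = P₀ exp(−z/H).
z/H = 8820.0/7140.9 = 1.2351; exp(−1.2351) = 0.29081.
P = 1010 × 0.29081 = 293.72 hPa.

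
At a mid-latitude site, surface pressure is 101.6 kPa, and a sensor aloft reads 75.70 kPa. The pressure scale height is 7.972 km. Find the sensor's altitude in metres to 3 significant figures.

z ≈ 2350 m

Invert the barometric formula: z = H ln(P₀/P).
P₀/P = 101.6/75.70 = 1.3421; ln(1.3421) = 0.29424.
z = 7972.0 × 0.29424 = 2345.7 m.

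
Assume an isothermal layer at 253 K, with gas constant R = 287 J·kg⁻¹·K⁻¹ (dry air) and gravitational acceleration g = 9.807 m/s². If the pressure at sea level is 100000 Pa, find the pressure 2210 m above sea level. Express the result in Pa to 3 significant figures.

P ≈ 74200 Pa

Scale height: H = RT/g = 287 × 253 / 9.807 = 7404.0 m.
Barometric formula: P = P₀ exp(−z/H).
z/H = 2210.0/7404.0 = 0.29849; exp(−0.29849) = 0.74194.
P = 100000 × 0.74194 = 74194 Pa.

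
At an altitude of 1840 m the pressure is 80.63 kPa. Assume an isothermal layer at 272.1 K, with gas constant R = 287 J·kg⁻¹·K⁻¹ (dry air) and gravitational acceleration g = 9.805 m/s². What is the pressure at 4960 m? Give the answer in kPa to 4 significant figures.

P ≈ 54.50 kPa

Scale height: H = RT/g = 287 × 272.1 / 9.805 = 7964.6 m.
Between two levels, P₂ = P₁ exp(−Δz/H) with Δz = z₂ − z₁.
Δz = 4960.0 − 1840.0 = 3120.0 m; Δz/H = 3120.0/7964.6 = 0.39173.
P₂ = 80.63 × exp(−0.39173) = 80.63 × 0.67589 = 54.497 kPa.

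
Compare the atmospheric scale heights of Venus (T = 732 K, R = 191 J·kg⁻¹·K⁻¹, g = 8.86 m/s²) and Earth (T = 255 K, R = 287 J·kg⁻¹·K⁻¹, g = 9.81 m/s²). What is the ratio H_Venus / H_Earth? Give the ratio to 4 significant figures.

H_Venus/H_Earth ≈ 2.115

H = RT/g for each body.
H_Venus = 191 × 732 / 8.86 = 15780 m.
H_Earth = 287 × 255 / 9.81 = 7460.2 m.
H_Venus/H_Earth = 15780/7460.2 = 2.1152.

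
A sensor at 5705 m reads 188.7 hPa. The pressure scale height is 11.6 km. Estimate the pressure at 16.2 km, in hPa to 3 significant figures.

Between two levels, P₂ = P₁ exp(−Δz/H) with Δz = z₂ − z₁.
Δz = 16200 − 5705.0 = 10495 m; Δz/H = 10495/11600 = 0.90474.
P₂ = 188.7 × exp(−0.90474) = 188.7 × 0.40465 = 76.357 hPa.

P ≈ 76.4 hPa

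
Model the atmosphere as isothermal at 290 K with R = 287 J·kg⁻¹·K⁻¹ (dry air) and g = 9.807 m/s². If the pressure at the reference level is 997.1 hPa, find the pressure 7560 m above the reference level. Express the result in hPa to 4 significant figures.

P ≈ 409.1 hPa

Scale height: H = RT/g = 287 × 290 / 9.807 = 8486.8 m.
Barometric formula: P = P₀ exp(−z/H).
z/H = 7560.0/8486.8 = 0.89080; exp(−0.89080) = 0.41033.
P = 997.1 × 0.41033 = 409.14 hPa.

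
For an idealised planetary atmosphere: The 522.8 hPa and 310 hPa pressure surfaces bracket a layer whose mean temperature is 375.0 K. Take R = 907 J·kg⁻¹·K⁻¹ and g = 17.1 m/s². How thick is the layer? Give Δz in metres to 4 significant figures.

Hypsometric equation: Δz = (R T̄/g) ln(P₁/P₂).
R T̄/g = 907 × 375.0 / 17.1 = 19890 m.
ln(522.8/310) = ln(1.6865) = 0.52266.
Δz = 19890 × 0.52266 = 10396 m.

Δz ≈ 10400 m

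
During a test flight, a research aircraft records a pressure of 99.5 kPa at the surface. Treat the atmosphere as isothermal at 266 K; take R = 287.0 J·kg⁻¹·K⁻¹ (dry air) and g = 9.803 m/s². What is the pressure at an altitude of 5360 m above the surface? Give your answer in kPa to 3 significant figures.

Scale height: H = RT/g = 287.0 × 266 / 9.803 = 7787.6 m.
Barometric formula: P = P₀ exp(−z/H).
z/H = 5360.0/7787.6 = 0.68827; exp(−0.68827) = 0.50244.
P = 99.5 × 0.50244 = 49.993 kPa.

P ≈ 50.0 kPa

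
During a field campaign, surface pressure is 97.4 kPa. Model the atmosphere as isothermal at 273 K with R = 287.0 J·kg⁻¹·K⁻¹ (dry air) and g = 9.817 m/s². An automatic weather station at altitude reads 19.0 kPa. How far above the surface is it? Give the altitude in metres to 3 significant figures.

Scale height: H = RT/g = 287.0 × 273 / 9.817 = 7981.2 m.
Invert the barometric formula: z = H ln(P₀/P).
P₀/P = 97.4/19.0 = 5.1263; ln(5.1263) = 1.6344.
z = 7981.2 × 1.6344 = 13044 m.

z ≈ 13000 m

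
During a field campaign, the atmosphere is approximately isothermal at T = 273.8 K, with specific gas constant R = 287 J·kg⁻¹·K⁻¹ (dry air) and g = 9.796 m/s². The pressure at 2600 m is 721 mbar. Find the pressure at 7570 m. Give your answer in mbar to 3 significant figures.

Scale height: H = RT/g = 287 × 273.8 / 9.796 = 8021.7 m.
Between two levels, P₂ = P₁ exp(−Δz/H) with Δz = z₂ − z₁.
Δz = 7570.0 − 2600.0 = 4970.0 m; Δz/H = 4970.0/8021.7 = 0.61957.
P₂ = 721 × exp(−0.61957) = 721 × 0.53818 = 388.03 mbar.

P ≈ 388 mbar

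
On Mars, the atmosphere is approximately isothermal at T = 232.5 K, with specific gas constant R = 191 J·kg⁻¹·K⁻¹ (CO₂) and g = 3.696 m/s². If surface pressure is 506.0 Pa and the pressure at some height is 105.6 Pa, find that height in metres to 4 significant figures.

z ≈ 18830 m

Scale height: H = RT/g = 191 × 232.5 / 3.696 = 12015 m.
Invert the barometric formula: z = H ln(P₀/P).
P₀/P = 506.0/105.6 = 4.7917; ln(4.7917) = 1.5669.
z = 12015 × 1.5669 = 18826 m.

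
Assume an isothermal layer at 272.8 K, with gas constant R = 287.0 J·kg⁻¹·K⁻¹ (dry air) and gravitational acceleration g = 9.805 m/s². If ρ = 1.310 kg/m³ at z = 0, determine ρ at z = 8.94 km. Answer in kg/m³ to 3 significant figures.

Scale height: H = RT/g = 287.0 × 272.8 / 9.805 = 7985.1 m.
In an isothermal atmosphere, density decays like pressure: ρ = ρ₀ exp(−z/H).
z/H = 8940.0/7985.1 = 1.1196; exp(−1.1196) = 0.32641.
ρ = 1.310 × 0.32641 = 0.42760 kg/m³.

ρ ≈ 0.428 kg/m³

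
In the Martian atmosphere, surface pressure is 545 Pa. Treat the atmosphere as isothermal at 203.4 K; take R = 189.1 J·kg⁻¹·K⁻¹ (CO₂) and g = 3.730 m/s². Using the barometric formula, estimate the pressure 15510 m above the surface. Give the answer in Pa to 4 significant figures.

Scale height: H = RT/g = 189.1 × 203.4 / 3.730 = 10312 m.
Barometric formula: P = P₀ exp(−z/H).
z/H = 15510/10312 = 1.5041; exp(−1.5041) = 0.22222.
P = 545 × 0.22222 = 121.11 Pa.

P ≈ 121.1 Pa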